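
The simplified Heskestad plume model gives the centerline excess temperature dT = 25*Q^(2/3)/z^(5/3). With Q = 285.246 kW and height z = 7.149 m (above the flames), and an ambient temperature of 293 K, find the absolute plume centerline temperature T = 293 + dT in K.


Q^(2/3) = 43.332
z^(5/3) = 26.530
dT = 25 * 43.332 / 26.530 = 40.833 K
T = 293 + 40.833 = 333.83 K

333.83 K


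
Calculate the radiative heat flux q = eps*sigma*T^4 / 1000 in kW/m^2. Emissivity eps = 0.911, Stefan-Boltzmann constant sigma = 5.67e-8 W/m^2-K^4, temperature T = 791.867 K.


T^4 = 3.9320e+11
q = 0.911 * 5.67e-8 * 3.9320e+11 / 1000 = 20.310 kW/m^2

20.310 kW/m^2


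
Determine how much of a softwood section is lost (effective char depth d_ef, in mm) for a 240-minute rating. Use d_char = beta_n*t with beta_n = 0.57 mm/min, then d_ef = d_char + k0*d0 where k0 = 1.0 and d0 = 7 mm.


d_char = 0.57 * 240 = 136.8 mm
d_ef = 136.8 + 1.0*7 = 143.8 mm

143.8 mm


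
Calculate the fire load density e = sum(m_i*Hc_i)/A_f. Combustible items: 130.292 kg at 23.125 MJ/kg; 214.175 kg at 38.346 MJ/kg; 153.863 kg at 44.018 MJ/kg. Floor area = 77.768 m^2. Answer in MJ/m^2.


Total energy = 130.292*23.125 + 214.175*38.346 + 153.863*44.018
= 3013.003 + 8212.755 + 6772.742
= 17998.50 MJ
e = 17998.50 / 77.768 = 231.44 MJ/m^2

231.44 MJ/m^2


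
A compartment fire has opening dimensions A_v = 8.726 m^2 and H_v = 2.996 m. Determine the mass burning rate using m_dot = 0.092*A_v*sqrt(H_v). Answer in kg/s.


sqrt(H_v) = 1.7309
m_dot = 0.092 * 8.726 * 1.7309 = 1.3895 kg/s

1.3895 kg/s


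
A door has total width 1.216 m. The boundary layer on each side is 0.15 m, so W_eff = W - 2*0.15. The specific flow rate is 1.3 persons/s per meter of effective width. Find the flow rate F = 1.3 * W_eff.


W_eff = 1.216 - 0.30 = 0.916 m
F = 1.3 * 0.916 = 1.1908 persons/s

1.1908 persons/s


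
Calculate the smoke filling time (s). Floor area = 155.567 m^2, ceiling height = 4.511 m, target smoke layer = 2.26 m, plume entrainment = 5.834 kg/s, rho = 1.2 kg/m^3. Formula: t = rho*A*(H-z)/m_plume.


H - z = 2.251 m
t = 1.2 * 155.567 * 2.251 / 5.834 = 72.029 s

72.029 s


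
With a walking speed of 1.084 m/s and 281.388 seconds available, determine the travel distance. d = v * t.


d = 1.084 * 281.388 = 305.02 m

305.02 m


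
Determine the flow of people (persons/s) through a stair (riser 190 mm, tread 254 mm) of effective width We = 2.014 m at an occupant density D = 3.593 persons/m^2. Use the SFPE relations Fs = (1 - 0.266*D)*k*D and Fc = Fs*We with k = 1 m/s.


1 - 0.266*D = 1 - 0.266*3.593 = 0.044262
Fs = 0.044262 * 1 * 3.593 = 0.15903 persons/(s*m)
Fc = 0.15903 * 2.014 = 0.32029 persons/s

0.32029 persons/s


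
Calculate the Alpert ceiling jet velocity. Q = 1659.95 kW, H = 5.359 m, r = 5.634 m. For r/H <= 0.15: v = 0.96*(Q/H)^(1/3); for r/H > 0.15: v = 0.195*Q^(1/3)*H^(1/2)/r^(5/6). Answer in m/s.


r/H = 5.634 / 5.359 = 1.0513
r/H > 0.15, so v = 0.195*Q^(1/3)*H^(1/2)/r^(5/6)
Q^(1/3) = 11.840
H^(1/2) = 2.3150
r^(5/6) = 4.2236
v = 0.195 * 11.840 * 2.3150 / 4.2236 = 1.2655 m/s

1.2655 m/s


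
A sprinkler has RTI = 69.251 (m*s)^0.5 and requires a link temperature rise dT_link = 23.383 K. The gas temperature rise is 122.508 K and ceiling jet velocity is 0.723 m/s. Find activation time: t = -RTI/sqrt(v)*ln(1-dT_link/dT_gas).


dT_link/dT_gas = 0.19087
ln(1 - 0.19087) = -0.21179
t = -69.251 / sqrt(0.723) * -0.21179 = 17.249 s

17.249 s


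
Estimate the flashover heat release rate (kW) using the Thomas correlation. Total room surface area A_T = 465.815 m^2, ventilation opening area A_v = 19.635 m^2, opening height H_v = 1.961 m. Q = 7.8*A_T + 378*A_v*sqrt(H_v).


7.8*A_T = 3633.357
sqrt(H_v) = 1.4004
378*A_v*sqrt(H_v) = 10393
Q = 3633.357 + 10393 = 14027 kW

14027 kW


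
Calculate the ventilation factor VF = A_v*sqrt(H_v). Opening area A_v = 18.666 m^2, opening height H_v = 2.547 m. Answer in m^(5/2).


sqrt(H_v) = 1.5959
VF = 18.666 * 1.5959 = 29.790 m^(5/2)

29.790 m^(5/2)


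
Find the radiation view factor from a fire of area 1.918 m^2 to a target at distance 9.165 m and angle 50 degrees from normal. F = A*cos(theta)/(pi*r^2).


cos(50 deg) = 0.64279
pi*r^2 = 263.89
F = 1.918 * 0.64279 / 263.89 = 0.0046720

0.0046720


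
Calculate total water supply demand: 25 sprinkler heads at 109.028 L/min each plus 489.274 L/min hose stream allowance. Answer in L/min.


Sprinkler demand = 25 * 109.028 = 2725.7 L/min
Total = 2725.7 + 489.274 = 3214.974 L/min

3214.974 L/min


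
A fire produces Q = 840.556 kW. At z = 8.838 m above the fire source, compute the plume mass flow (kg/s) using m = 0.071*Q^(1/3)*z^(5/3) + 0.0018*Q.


Q^(1/3) = 9.4375
z^(5/3) = 37.780
First term = 0.071 * 9.4375 * 37.780 = 25.315
Second term = 0.0018 * 840.556 = 1.5130
m = 26.828 kg/s

26.828 kg/s


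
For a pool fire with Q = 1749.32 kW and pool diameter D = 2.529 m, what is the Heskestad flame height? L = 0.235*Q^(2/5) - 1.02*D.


Q^(2/5) = 19.822
0.235 * Q^(2/5) = 4.6582
1.02 * D = 2.5796
L = 2.0786 m

2.0786 m


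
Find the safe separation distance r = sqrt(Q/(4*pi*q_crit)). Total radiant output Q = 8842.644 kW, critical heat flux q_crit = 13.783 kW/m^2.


4*pi*q_crit = 173.20
Q/(4*pi*q_crit) = 51.054
r = sqrt(51.054) = 7.1452 m

7.1452 m


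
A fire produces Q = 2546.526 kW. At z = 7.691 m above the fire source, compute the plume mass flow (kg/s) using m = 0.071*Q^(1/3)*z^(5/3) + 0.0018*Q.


Q^(1/3) = 13.656
z^(5/3) = 29.967
First term = 0.071 * 13.656 * 29.967 = 29.054
Second term = 0.0018 * 2546.526 = 4.5837
m = 33.638 kg/s

33.638 kg/s


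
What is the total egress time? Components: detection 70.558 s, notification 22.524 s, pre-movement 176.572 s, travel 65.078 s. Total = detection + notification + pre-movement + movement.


Total = 70.558 + 22.524 + 176.572 + 65.078 = 334.732 s

334.732 s


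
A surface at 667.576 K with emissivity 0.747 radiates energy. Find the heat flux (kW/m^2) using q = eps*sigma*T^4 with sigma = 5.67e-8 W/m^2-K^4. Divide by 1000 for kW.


T^4 = 1.9861e+11
q = 0.747 * 5.67e-8 * 1.9861e+11 / 1000 = 8.4121 kW/m^2

8.4121 kW/m^2


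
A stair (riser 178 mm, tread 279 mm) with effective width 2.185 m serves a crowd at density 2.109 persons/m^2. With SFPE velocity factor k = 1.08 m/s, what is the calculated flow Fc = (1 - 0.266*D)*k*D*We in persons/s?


1 - 0.266*D = 1 - 0.266*2.109 = 0.43901
Fs = 0.43901 * 1.08 * 2.109 = 0.99993 persons/(s*m)
Fc = 0.99993 * 2.185 = 2.1849 persons/s

2.1849 persons/s


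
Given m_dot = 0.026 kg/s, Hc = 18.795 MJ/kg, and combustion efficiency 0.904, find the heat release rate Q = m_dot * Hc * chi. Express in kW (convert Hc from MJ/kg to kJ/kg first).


Hc = 18.795 MJ/kg = 18.795 * 1000 kJ/kg = 18795 kJ/kg
Q = 0.026 kg/s * 18795 kJ/kg * 0.904 = 441.76 kW

441.76 kW


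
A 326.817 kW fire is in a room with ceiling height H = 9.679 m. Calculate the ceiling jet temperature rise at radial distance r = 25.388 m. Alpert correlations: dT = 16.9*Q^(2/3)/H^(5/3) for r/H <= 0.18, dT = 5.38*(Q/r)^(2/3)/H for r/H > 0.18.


r/H = 25.388 / 9.679 = 2.6230
r/H > 0.18, so dT = 5.38*(Q/r)^(2/3)/H
Q/r = 12.873
(Q/r)^(2/3) = 5.4927
dT = 5.38 * 5.4927 / 9.679 = 3.0531 K

3.0531 K


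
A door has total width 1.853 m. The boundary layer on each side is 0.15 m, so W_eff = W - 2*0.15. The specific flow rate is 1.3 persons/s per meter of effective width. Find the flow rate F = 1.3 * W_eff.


W_eff = 1.853 - 0.30 = 1.553 m
F = 1.3 * 1.553 = 2.0189 persons/s

2.0189 persons/s


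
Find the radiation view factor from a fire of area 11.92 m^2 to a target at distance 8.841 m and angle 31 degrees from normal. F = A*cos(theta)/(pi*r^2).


cos(31 deg) = 0.85717
pi*r^2 = 245.56
F = 11.92 * 0.85717 / 245.56 = 0.041609

0.041609


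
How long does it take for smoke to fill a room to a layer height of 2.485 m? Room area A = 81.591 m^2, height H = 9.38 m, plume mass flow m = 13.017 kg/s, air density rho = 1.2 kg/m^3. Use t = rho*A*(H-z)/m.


H - z = 6.895 m
t = 1.2 * 81.591 * 6.895 / 13.017 = 51.862 s

51.862 s


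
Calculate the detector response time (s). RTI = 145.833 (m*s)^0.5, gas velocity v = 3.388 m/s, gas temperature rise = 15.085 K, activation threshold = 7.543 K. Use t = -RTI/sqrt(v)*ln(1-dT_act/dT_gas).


dT_act/dT_gas = 0.50003
ln(1 - 0.50003) = -0.69321
t = -145.833 / sqrt(3.388) * -0.69321 = 54.923 s

54.923 s


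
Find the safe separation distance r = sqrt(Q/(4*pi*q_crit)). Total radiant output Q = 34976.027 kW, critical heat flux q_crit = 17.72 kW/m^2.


4*pi*q_crit = 222.68
Q/(4*pi*q_crit) = 157.07
r = sqrt(157.07) = 12.533 m

12.533 m


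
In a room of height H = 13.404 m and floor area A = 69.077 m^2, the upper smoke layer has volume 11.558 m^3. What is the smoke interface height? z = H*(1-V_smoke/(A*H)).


V/(A*H) = 0.012483
1 - 0.012483 = 0.98752
z = 13.404 * 0.98752 = 13.237 m

13.237 m


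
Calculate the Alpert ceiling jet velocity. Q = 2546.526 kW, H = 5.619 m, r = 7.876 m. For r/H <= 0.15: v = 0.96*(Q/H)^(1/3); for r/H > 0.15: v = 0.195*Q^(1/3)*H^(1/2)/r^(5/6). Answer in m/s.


r/H = 7.876 / 5.619 = 1.4017
r/H > 0.15, so v = 0.195*Q^(1/3)*H^(1/2)/r^(5/6)
Q^(1/3) = 13.656
H^(1/2) = 2.3704
r^(5/6) = 5.5837
v = 0.195 * 13.656 * 2.3704 / 5.5837 = 1.1305 m/s

1.1305 m/s


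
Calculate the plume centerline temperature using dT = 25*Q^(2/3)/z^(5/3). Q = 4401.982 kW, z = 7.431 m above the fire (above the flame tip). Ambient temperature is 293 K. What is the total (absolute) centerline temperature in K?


Q^(2/3) = 268.60
z^(5/3) = 28.297
dT = 25 * 268.60 / 28.297 = 237.30 K
T = 293 + 237.30 = 530.30 K

530.30 K


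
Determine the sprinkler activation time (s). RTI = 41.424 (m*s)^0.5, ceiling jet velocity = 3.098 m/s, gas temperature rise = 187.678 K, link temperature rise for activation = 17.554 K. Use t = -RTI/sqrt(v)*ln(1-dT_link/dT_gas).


dT_link/dT_gas = 0.093533
ln(1 - 0.093533) = -0.098200
t = -41.424 / sqrt(3.098) * -0.098200 = 2.3111 s

2.3111 s


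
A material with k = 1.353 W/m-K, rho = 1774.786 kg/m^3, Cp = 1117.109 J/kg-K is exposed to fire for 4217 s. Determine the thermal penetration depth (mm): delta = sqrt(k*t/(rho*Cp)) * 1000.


alpha = 1.353 / (1774.786 * 1117.109) = 6.8243e-07 m^2/s
alpha * t = 0.0028778
delta = sqrt(0.0028778) * 1000 = 53.645 mm

53.645 mm


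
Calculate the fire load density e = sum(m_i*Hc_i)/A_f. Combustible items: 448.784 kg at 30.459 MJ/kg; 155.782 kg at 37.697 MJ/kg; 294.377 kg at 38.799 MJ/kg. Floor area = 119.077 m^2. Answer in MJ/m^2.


Total energy = 448.784*30.459 + 155.782*37.697 + 294.377*38.799
= 13669.51 + 5872.514 + 11421.53
= 30963.56 MJ
e = 30963.56 / 119.077 = 260.03 MJ/m^2

260.03 MJ/m^2


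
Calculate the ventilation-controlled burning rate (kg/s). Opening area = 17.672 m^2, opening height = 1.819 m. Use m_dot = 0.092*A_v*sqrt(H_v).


sqrt(H_v) = 1.3487
m_dot = 0.092 * 17.672 * 1.3487 = 2.1928 kg/s

2.1928 kg/s


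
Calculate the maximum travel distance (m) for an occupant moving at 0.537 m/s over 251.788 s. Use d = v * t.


d = 0.537 * 251.788 = 135.21 m

135.21 m


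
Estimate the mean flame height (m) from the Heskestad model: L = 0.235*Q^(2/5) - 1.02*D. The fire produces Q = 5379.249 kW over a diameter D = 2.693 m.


Q^(2/5) = 31.066
0.235 * Q^(2/5) = 7.3006
1.02 * D = 2.7469
L = 4.5537 m

4.5537 m


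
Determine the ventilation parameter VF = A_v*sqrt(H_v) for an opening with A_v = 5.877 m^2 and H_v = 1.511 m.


sqrt(H_v) = 1.2292
VF = 5.877 * 1.2292 = 7.2242 m^(5/2)

7.2242 m^(5/2)


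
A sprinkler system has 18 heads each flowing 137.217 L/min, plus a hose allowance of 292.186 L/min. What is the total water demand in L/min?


Sprinkler demand = 18 * 137.217 = 2469.906 L/min
Total = 2469.906 + 292.186 = 2762.092 L/min

2762.092 L/min


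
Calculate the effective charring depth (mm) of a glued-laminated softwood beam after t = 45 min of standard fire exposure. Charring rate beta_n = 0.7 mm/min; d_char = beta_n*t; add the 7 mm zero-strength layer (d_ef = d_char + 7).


d_char = 0.7 * 45 = 31.5 mm
d_ef = 31.5 + 1.0*7 = 38.5 mm

38.5 mm


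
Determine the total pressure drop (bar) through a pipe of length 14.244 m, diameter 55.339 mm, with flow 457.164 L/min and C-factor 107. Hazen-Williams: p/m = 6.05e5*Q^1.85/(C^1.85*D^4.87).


Q^1.85 = 83394
C^1.85 = 5680.2
D^4.87 = 3.0801e+08
p/m = 0.028838 bar/m
p_total = 0.028838 * 14.244 = 0.41077 bar

0.41077 bar


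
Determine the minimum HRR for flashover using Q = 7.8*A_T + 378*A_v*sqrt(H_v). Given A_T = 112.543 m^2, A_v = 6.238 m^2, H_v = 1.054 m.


7.8*A_T = 877.84
sqrt(H_v) = 1.0266
378*A_v*sqrt(H_v) = 2420.8
Q = 877.84 + 2420.8 = 3298.6 kW

3298.6 kW


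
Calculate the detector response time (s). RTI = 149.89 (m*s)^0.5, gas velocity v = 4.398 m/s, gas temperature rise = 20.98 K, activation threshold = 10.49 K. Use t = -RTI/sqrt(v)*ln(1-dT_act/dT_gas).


dT_act/dT_gas = 0.5
ln(1 - 0.5) = -0.69315
t = -149.89 / sqrt(4.398) * -0.69315 = 49.542 s

49.542 s


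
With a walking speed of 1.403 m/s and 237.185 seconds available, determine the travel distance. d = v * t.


d = 1.403 * 237.185 = 332.77 m

332.77 m


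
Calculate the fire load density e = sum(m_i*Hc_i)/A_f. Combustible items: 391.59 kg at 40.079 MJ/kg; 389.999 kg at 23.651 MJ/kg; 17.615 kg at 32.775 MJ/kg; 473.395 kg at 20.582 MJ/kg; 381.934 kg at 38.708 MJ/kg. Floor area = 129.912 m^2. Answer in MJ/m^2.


Total energy = 391.59*40.079 + 389.999*23.651 + 17.615*32.775 + 473.395*20.582 + 381.934*38.708
= 15694.54 + 9223.866 + 577.3316 + 9743.416 + 14783.90
= 50023.05 MJ
e = 50023.05 / 129.912 = 385.05 MJ/m^2

385.05 MJ/m^2


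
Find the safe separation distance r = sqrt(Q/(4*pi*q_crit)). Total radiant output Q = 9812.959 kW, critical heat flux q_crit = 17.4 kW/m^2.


4*pi*q_crit = 218.65
Q/(4*pi*q_crit) = 44.879
r = sqrt(44.879) = 6.6992 m

6.6992 m


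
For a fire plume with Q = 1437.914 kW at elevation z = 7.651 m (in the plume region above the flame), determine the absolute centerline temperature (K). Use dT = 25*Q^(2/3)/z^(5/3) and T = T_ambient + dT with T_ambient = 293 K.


Q^(2/3) = 127.40
z^(5/3) = 29.707
dT = 25 * 127.40 / 29.707 = 107.21 K
T = 293 + 107.21 = 400.21 K

400.21 K


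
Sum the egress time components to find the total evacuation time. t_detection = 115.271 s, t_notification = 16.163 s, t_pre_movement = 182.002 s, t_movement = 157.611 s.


Total = 115.271 + 16.163 + 182.002 + 157.611 = 471.047 s

471.047 s


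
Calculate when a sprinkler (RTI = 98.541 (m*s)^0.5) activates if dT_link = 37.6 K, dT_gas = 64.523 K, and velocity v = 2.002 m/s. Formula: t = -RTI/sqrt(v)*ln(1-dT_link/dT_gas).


dT_link/dT_gas = 0.58274
ln(1 - 0.58274) = -0.87404
t = -98.541 / sqrt(2.002) * -0.87404 = 60.872 s

60.872 s


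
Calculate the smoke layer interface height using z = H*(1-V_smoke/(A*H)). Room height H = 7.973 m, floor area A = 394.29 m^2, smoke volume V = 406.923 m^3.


V/(A*H) = 0.12944
1 - 0.12944 = 0.87056
z = 7.973 * 0.87056 = 6.9410 m

6.9410 m


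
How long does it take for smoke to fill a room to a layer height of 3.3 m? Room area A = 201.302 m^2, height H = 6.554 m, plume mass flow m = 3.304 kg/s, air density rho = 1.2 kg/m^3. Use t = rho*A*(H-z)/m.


H - z = 3.254 m
t = 1.2 * 201.302 * 3.254 / 3.304 = 237.91 s

237.91 s


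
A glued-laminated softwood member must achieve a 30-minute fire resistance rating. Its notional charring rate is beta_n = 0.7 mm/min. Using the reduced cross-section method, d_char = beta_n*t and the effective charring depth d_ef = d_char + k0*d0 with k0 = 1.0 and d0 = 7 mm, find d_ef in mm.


d_char = 0.7 * 30 = 21 mm
d_ef = 21 + 1.0*7 = 28 mm

28 mm


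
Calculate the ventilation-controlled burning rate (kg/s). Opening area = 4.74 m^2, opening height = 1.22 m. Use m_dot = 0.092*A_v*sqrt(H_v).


sqrt(H_v) = 1.1045
m_dot = 0.092 * 4.74 * 1.1045 = 0.48167 kg/s

0.48167 kg/s


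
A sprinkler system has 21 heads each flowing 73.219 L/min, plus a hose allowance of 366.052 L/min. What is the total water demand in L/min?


Sprinkler demand = 21 * 73.219 = 1537.599 L/min
Total = 1537.599 + 366.052 = 1903.651 L/min

1903.651 L/min


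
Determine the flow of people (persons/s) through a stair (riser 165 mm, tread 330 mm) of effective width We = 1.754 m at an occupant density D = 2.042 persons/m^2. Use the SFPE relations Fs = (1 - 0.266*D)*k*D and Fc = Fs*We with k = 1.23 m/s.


1 - 0.266*D = 1 - 0.266*2.042 = 0.45683
Fs = 0.45683 * 1.23 * 2.042 = 1.1474 persons/(s*m)
Fc = 1.1474 * 1.754 = 2.0125 persons/s

2.0125 persons/s


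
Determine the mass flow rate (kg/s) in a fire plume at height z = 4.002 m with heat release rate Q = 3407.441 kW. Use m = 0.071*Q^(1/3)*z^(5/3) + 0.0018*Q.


Q^(1/3) = 15.048
z^(5/3) = 10.088
First term = 0.071 * 15.048 * 10.088 = 10.778
Second term = 0.0018 * 3407.441 = 6.1334
m = 16.911 kg/s

16.911 kg/s


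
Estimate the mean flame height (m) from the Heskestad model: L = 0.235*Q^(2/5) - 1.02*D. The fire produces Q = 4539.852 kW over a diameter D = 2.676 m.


Q^(2/5) = 29.028
0.235 * Q^(2/5) = 6.8216
1.02 * D = 2.7295
L = 4.0921 m

4.0921 m


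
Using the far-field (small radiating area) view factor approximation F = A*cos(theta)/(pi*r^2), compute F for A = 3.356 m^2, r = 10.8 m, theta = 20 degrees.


cos(20 deg) = 0.93969
pi*r^2 = 366.44
F = 3.356 * 0.93969 / 366.44 = 0.0086062

0.0086062


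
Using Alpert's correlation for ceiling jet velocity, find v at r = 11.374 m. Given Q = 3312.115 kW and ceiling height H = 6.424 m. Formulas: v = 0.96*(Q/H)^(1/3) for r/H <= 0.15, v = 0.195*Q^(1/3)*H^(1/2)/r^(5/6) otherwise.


r/H = 11.374 / 6.424 = 1.7705
r/H > 0.15, so v = 0.195*Q^(1/3)*H^(1/2)/r^(5/6)
Q^(1/3) = 14.906
H^(1/2) = 2.5346
r^(5/6) = 7.5845
v = 0.195 * 14.906 * 2.5346 / 7.5845 = 0.97136 m/s

0.97136 m/s


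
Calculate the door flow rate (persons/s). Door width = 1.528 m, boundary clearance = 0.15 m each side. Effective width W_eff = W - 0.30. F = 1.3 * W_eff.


W_eff = 1.528 - 0.30 = 1.228 m
F = 1.3 * 1.228 = 1.5964 persons/s

1.5964 persons/s


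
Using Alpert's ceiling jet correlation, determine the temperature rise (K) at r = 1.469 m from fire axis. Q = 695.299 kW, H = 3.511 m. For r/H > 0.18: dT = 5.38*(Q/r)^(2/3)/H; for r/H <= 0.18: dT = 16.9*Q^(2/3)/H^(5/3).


r/H = 1.469 / 3.511 = 0.41840
r/H > 0.18, so dT = 5.38*(Q/r)^(2/3)/H
Q/r = 473.31
(Q/r)^(2/3) = 60.734
dT = 5.38 * 60.734 / 3.511 = 93.065 K

93.065 K


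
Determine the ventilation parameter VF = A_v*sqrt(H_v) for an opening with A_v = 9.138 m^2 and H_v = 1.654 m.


sqrt(H_v) = 1.2861
VF = 9.138 * 1.2861 = 11.752 m^(5/2)

11.752 m^(5/2)


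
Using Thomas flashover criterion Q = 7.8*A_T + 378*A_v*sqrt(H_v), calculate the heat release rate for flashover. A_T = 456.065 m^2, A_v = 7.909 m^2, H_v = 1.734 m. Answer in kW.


7.8*A_T = 3557.307
sqrt(H_v) = 1.3168
378*A_v*sqrt(H_v) = 3936.8
Q = 3557.307 + 3936.8 = 7494.1 kW

7494.1 kW


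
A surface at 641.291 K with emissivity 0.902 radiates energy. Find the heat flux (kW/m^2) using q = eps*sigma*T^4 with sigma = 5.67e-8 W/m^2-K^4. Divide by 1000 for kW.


T^4 = 1.6913e+11
q = 0.902 * 5.67e-8 * 1.6913e+11 / 1000 = 8.6499 kW/m^2

8.6499 kW/m^2


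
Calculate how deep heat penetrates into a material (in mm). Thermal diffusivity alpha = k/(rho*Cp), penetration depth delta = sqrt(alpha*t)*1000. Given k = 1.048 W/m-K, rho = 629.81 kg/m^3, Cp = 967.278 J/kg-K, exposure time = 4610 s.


alpha = 1.048 / (629.81 * 967.278) = 1.7203e-06 m^2/s
alpha * t = 0.0079305
delta = sqrt(0.0079305) * 1000 = 89.053 mm

89.053 mm


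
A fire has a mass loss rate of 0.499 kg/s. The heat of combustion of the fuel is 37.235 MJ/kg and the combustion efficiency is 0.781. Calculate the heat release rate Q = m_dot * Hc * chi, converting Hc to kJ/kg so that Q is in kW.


Hc = 37.235 MJ/kg = 37.235 * 1000 kJ/kg = 37235 kJ/kg
Q = 0.499 kg/s * 37235 kJ/kg * 0.781 = 14511 kW

14511 kW


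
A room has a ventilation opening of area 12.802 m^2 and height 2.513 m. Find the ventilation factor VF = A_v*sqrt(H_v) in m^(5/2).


sqrt(H_v) = 1.5852
VF = 12.802 * 1.5852 = 20.294 m^(5/2)

20.294 m^(5/2)


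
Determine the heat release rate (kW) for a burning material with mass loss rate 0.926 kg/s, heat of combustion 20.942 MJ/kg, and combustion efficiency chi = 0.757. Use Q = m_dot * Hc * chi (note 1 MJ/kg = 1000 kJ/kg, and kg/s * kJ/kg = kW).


Hc = 20.942 MJ/kg = 20.942 * 1000 kJ/kg = 20942 kJ/kg
Q = 0.926 kg/s * 20942 kJ/kg * 0.757 = 14680 kW

14680 kW


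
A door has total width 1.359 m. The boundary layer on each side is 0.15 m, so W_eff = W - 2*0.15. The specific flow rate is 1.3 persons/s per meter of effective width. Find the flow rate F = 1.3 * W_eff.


W_eff = 1.359 - 0.30 = 1.059 m
F = 1.3 * 1.059 = 1.3767 persons/s

1.3767 persons/s


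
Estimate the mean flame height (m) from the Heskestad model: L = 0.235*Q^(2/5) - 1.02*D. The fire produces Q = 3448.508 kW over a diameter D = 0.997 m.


Q^(2/5) = 26.005
0.235 * Q^(2/5) = 6.1111
1.02 * D = 1.0169
L = 5.0942 m

5.0942 m


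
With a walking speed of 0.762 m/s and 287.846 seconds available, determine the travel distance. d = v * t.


d = 0.762 * 287.846 = 219.34 m

219.34 m


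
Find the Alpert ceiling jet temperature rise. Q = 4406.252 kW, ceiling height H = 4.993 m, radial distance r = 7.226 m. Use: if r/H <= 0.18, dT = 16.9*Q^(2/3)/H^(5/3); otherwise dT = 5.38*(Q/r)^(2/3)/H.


r/H = 7.226 / 4.993 = 1.4472
r/H > 0.18, so dT = 5.38*(Q/r)^(2/3)/H
Q/r = 609.78
(Q/r)^(2/3) = 71.909
dT = 5.38 * 71.909 / 4.993 = 77.482 K

77.482 K


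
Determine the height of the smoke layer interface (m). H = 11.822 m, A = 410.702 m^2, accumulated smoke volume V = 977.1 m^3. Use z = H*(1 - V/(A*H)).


V/(A*H) = 0.20124
1 - 0.20124 = 0.79876
z = 11.822 * 0.79876 = 9.4429 m

9.4429 m


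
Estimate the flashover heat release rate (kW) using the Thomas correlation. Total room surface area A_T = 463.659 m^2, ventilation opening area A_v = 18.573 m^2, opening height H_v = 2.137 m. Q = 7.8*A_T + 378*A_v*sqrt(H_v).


7.8*A_T = 3616.5
sqrt(H_v) = 1.4618
378*A_v*sqrt(H_v) = 10263
Q = 3616.5 + 10263 = 13880 kW

13880 kW


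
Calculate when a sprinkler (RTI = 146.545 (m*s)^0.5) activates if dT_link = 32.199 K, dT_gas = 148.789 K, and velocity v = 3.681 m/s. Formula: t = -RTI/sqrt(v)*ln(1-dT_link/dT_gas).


dT_link/dT_gas = 0.21641
ln(1 - 0.21641) = -0.24387
t = -146.545 / sqrt(3.681) * -0.24387 = 18.627 s

18.627 s


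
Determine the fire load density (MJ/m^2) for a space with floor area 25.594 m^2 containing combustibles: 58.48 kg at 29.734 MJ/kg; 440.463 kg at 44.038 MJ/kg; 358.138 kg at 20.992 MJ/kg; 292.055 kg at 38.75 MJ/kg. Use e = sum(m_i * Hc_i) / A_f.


Total energy = 58.48*29.734 + 440.463*44.038 + 358.138*20.992 + 292.055*38.75
= 1738.844 + 19397.11 + 7518.033 + 11317.13
= 39971.12 MJ
e = 39971.12 / 25.594 = 1561.7 MJ/m^2

1561.7 MJ/m^2


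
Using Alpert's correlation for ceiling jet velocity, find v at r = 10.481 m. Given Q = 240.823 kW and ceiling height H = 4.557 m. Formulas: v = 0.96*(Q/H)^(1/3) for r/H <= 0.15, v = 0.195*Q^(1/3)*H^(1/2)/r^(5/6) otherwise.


r/H = 10.481 / 4.557 = 2.3000
r/H > 0.15, so v = 0.195*Q^(1/3)*H^(1/2)/r^(5/6)
Q^(1/3) = 6.2216
H^(1/2) = 2.1347
r^(5/6) = 7.0849
v = 0.195 * 6.2216 * 2.1347 / 7.0849 = 0.36554 m/s

0.36554 m/s


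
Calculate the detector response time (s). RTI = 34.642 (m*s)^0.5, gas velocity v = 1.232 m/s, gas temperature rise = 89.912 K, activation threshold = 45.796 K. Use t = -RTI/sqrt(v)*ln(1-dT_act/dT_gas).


dT_act/dT_gas = 0.50934
ln(1 - 0.50934) = -0.71201
t = -34.642 / sqrt(1.232) * -0.71201 = 22.222 s

22.222 s


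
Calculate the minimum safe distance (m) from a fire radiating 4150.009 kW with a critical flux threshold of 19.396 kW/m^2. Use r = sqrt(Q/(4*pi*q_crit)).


4*pi*q_crit = 243.74
Q/(4*pi*q_crit) = 17.027
r = sqrt(17.027) = 4.1263 m

4.1263 m


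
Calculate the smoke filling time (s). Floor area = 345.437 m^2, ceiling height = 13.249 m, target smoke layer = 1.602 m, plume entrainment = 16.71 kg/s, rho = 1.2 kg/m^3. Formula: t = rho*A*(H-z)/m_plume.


H - z = 11.647 m
t = 1.2 * 345.437 * 11.647 / 16.71 = 288.93 s

288.93 s


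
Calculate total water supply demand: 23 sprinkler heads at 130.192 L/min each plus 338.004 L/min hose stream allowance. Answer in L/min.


Sprinkler demand = 23 * 130.192 = 2994.416 L/min
Total = 2994.416 + 338.004 = 3332.42 L/min

3332.42 L/min


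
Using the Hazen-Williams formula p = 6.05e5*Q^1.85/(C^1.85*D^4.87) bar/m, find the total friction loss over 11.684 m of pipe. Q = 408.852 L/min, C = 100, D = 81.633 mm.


Q^1.85 = 67826
C^1.85 = 5011.9
D^4.87 = 2.0454e+09
p/m = 0.0040028 bar/m
p_total = 0.0040028 * 11.684 = 0.046769 bar

0.046769 bar


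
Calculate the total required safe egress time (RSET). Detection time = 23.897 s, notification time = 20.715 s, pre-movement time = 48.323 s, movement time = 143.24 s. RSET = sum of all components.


Total = 23.897 + 20.715 + 48.323 + 143.24 = 236.175 s

236.175 s


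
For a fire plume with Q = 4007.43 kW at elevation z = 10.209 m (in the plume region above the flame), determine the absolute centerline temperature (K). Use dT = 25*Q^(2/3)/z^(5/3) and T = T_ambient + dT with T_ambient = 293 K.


Q^(2/3) = 252.30
z^(5/3) = 48.044
dT = 25 * 252.30 / 48.044 = 131.28 K
T = 293 + 131.28 = 424.28 K

424.28 K


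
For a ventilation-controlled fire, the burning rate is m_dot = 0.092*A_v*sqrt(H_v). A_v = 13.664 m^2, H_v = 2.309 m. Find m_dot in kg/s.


sqrt(H_v) = 1.5195
m_dot = 0.092 * 13.664 * 1.5195 = 1.9102 kg/s

1.9102 kg/s


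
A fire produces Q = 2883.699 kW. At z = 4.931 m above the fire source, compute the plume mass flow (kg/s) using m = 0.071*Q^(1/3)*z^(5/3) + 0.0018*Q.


Q^(1/3) = 14.234
z^(5/3) = 14.285
First term = 0.071 * 14.234 * 14.285 = 14.437
Second term = 0.0018 * 2883.699 = 5.1907
m = 19.627 kg/s

19.627 kg/s


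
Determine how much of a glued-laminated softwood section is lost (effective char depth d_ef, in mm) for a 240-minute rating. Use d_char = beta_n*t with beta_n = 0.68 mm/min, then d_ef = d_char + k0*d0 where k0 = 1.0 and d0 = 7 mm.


d_char = 0.68 * 240 = 163.2 mm
d_ef = 163.2 + 1.0*7 = 170.2 mm

170.2 mm


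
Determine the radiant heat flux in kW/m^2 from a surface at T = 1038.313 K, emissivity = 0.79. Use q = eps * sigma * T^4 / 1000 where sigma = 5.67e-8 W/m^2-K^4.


T^4 = 1.1623e+12
q = 0.79 * 5.67e-8 * 1.1623e+12 / 1000 = 52.062 kW/m^2

52.062 kW/m^2


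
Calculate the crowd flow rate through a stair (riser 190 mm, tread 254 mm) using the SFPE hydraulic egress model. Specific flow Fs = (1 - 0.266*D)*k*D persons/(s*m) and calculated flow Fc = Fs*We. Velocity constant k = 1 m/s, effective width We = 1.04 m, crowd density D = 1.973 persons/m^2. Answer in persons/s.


1 - 0.266*D = 1 - 0.266*1.973 = 0.47518
Fs = 0.47518 * 1 * 1.973 = 0.93753 persons/(s*m)
Fc = 0.93753 * 1.04 = 0.97504 persons/s

0.97504 persons/s


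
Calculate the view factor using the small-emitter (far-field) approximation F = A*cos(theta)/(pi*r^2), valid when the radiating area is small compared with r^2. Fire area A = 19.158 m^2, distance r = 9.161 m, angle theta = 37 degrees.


cos(37 deg) = 0.79864
pi*r^2 = 263.65
F = 19.158 * 0.79864 / 263.65 = 0.058031

0.058031


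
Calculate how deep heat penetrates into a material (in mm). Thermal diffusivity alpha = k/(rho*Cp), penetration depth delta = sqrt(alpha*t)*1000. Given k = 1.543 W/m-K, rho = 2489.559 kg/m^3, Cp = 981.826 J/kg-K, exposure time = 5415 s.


alpha = 1.543 / (2489.559 * 981.826) = 6.3126e-07 m^2/s
alpha * t = 0.0034183
delta = sqrt(0.0034183) * 1000 = 58.466 mm

58.466 mm


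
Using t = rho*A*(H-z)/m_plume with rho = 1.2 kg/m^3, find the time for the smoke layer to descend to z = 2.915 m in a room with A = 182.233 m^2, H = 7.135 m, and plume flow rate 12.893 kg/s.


H - z = 4.22 m
t = 1.2 * 182.233 * 4.22 / 12.893 = 71.576 s

71.576 s


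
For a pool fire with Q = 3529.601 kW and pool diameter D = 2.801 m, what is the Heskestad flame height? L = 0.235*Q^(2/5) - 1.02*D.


Q^(2/5) = 26.248
0.235 * Q^(2/5) = 6.1682
1.02 * D = 2.8570
L = 3.3112 m

3.3112 m


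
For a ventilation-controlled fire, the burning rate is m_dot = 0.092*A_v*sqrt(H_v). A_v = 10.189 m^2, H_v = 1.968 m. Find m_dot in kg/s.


sqrt(H_v) = 1.4029
m_dot = 0.092 * 10.189 * 1.4029 = 1.3150 kg/s

1.3150 kg/s


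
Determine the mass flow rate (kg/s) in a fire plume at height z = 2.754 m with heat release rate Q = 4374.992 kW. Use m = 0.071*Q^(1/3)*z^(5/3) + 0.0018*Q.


Q^(1/3) = 16.355
z^(5/3) = 5.4109
First term = 0.071 * 16.355 * 5.4109 = 6.2833
Second term = 0.0018 * 4374.992 = 7.8750
m = 14.158 kg/s

14.158 kg/s


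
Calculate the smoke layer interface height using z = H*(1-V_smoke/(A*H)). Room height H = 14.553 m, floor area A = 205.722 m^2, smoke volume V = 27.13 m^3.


V/(A*H) = 0.0090618
1 - 0.0090618 = 0.99094
z = 14.553 * 0.99094 = 14.421 m

14.421 m


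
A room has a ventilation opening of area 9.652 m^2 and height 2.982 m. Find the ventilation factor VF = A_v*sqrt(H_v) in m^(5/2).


sqrt(H_v) = 1.7268
VF = 9.652 * 1.7268 = 16.668 m^(5/2)

16.668 m^(5/2)


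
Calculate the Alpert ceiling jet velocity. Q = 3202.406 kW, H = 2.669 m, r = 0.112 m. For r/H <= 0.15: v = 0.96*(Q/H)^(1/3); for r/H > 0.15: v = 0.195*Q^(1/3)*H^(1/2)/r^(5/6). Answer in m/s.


r/H = 0.112 / 2.669 = 0.041963
r/H <= 0.15, so v = 0.96*(Q/H)^(1/3)
Q/H = 1199.9
(Q/H)^(1/3) = 10.626
v = 0.96 * 10.626 = 10.201 m/s

10.201 m/s


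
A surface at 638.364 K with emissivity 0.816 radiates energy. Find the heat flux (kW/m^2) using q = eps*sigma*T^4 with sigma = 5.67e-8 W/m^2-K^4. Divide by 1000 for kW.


T^4 = 1.6606e+11
q = 0.816 * 5.67e-8 * 1.6606e+11 / 1000 = 7.6833 kW/m^2

7.6833 kW/m^2


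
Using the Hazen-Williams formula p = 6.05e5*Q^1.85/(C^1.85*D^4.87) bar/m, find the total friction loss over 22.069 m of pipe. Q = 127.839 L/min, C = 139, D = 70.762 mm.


Q^1.85 = 7894.5
C^1.85 = 9216.7
D^4.87 = 1.0198e+09
p/m = 0.00050813 bar/m
p_total = 0.00050813 * 22.069 = 0.011214 bar

0.011214 bar


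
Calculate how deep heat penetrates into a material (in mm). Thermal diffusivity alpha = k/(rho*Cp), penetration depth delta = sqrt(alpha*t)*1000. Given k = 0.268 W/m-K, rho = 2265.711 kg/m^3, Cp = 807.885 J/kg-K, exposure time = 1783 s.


alpha = 0.268 / (2265.711 * 807.885) = 1.4641e-07 m^2/s
alpha * t = 0.00026106
delta = sqrt(0.00026106) * 1000 = 16.157 mm

16.157 mm


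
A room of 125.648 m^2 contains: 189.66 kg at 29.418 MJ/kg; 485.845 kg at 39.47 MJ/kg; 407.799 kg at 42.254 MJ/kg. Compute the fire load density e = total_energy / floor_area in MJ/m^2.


Total energy = 189.66*29.418 + 485.845*39.47 + 407.799*42.254
= 5579.418 + 19176.30 + 17231.14
= 41986.86 MJ
e = 41986.86 / 125.648 = 334.16 MJ/m^2

334.16 MJ/m^2


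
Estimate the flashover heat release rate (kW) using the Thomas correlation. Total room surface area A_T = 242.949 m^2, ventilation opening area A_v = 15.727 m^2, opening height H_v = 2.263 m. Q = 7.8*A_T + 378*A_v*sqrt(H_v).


7.8*A_T = 1895.0
sqrt(H_v) = 1.5043
378*A_v*sqrt(H_v) = 8942.9
Q = 1895.0 + 8942.9 = 10838 kW

10838 kW


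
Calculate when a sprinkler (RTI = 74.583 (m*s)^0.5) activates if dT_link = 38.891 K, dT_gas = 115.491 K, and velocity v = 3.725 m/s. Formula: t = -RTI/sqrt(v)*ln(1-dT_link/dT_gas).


dT_link/dT_gas = 0.33674
ln(1 - 0.33674) = -0.41060
t = -74.583 / sqrt(3.725) * -0.41060 = 15.867 s

15.867 s


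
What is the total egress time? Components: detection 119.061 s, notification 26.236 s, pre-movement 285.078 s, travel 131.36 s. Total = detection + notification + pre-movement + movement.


Total = 119.061 + 26.236 + 285.078 + 131.36 = 561.735 s

561.735 s


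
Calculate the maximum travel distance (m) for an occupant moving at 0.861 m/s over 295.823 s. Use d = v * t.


d = 0.861 * 295.823 = 254.70 m

254.70 m


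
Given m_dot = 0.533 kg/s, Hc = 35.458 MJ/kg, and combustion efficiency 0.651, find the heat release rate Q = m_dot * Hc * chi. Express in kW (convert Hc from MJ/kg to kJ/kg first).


Hc = 35.458 MJ/kg = 35.458 * 1000 kJ/kg = 35458 kJ/kg
Q = 0.533 kg/s * 35458 kJ/kg * 0.651 = 12303 kW

12303 kW


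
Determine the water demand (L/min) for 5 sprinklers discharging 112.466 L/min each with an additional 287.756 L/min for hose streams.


Sprinkler demand = 5 * 112.466 = 562.33 L/min
Total = 562.33 + 287.756 = 850.086 L/min

850.086 L/min


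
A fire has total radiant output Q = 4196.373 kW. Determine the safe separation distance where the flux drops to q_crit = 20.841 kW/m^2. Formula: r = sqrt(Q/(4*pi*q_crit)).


4*pi*q_crit = 261.90
Q/(4*pi*q_crit) = 16.023
r = sqrt(16.023) = 4.0029 m

4.0029 m


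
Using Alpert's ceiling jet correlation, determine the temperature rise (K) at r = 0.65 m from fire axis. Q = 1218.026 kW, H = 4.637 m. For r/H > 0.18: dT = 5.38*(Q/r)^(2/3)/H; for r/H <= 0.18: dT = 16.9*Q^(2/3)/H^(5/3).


r/H = 0.65 / 4.637 = 0.14018
r/H <= 0.18, so dT = 16.9*Q^(2/3)/H^(5/3)
Q^(2/3) = 114.05
H^(5/3) = 12.894
dT = 16.9 * 114.05 / 12.894 = 149.48 K

149.48 K


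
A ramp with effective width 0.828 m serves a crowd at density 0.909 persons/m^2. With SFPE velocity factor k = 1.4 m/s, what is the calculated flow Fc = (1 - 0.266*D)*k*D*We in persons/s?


1 - 0.266*D = 1 - 0.266*0.909 = 0.75821
Fs = 0.75821 * 1.4 * 0.909 = 0.96489 persons/(s*m)
Fc = 0.96489 * 0.828 = 0.79893 persons/s

0.79893 persons/s


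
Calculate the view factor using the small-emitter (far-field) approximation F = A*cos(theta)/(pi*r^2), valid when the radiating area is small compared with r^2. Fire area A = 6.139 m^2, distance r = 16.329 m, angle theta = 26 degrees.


cos(26 deg) = 0.89879
pi*r^2 = 837.66
F = 6.139 * 0.89879 / 837.66 = 0.0065870

0.0065870


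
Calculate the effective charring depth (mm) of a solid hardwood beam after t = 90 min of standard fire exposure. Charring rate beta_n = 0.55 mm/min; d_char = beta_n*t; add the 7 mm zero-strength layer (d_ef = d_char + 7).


d_char = 0.55 * 90 = 49.5 mm
d_ef = 49.5 + 1.0*7 = 56.5 mm

56.5 mm


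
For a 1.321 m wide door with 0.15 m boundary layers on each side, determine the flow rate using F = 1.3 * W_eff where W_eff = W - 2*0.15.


W_eff = 1.321 - 0.30 = 1.021 m
F = 1.3 * 1.021 = 1.3273 persons/s

1.3273 persons/s


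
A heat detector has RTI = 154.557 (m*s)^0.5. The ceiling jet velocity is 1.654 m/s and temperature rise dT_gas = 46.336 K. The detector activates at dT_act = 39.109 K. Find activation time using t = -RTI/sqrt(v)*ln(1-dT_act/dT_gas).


dT_act/dT_gas = 0.84403
ln(1 - 0.84403) = -1.8581
t = -154.557 / sqrt(1.654) * -1.8581 = 223.30 s

223.30 s


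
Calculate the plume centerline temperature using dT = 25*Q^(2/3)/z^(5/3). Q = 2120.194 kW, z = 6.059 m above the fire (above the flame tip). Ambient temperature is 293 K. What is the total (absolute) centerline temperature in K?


Q^(2/3) = 165.04
z^(5/3) = 20.137
dT = 25 * 165.04 / 20.137 = 204.89 K
T = 293 + 204.89 = 497.89 K

497.89 K


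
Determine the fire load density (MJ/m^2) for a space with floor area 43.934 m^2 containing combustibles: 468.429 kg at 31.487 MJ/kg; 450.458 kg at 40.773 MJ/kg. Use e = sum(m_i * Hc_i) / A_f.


Total energy = 468.429*31.487 + 450.458*40.773
= 14749.42 + 18366.52
= 33115.95 MJ
e = 33115.95 / 43.934 = 753.77 MJ/m^2

753.77 MJ/m^2


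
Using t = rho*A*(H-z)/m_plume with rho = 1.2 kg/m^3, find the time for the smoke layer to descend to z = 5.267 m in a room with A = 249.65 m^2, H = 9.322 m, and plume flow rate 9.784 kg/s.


H - z = 4.055 m
t = 1.2 * 249.65 * 4.055 / 9.784 = 124.16 s

124.16 s


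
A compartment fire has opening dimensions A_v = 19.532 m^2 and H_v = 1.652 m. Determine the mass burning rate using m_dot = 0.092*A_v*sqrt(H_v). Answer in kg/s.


sqrt(H_v) = 1.2853
m_dot = 0.092 * 19.532 * 1.2853 = 2.3096 kg/s

2.3096 kg/s


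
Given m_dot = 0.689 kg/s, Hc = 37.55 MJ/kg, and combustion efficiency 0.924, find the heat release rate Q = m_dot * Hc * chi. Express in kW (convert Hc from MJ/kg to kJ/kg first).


Hc = 37.55 MJ/kg = 37.55 * 1000 kJ/kg = 37550 kJ/kg
Q = 0.689 kg/s * 37550 kJ/kg * 0.924 = 23906 kW

23906 kW


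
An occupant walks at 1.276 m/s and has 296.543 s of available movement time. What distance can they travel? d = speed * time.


d = 1.276 * 296.543 = 378.39 m

378.39 m


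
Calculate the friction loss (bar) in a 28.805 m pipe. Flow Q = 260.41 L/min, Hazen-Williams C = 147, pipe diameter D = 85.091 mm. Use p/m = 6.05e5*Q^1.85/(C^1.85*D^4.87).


Q^1.85 = 29442
C^1.85 = 10222
D^4.87 = 2.5034e+09
p/m = 0.00069607 bar/m
p_total = 0.00069607 * 28.805 = 0.020050 bar

0.020050 bar


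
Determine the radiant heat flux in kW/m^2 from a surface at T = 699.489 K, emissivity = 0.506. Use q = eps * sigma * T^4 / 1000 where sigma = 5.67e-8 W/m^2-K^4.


T^4 = 2.3940e+11
q = 0.506 * 5.67e-8 * 2.3940e+11 / 1000 = 6.8684 kW/m^2

6.8684 kW/m^2


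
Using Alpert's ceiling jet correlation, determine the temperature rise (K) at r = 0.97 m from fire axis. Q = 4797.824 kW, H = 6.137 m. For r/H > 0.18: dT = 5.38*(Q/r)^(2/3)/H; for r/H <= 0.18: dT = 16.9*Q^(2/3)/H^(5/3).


r/H = 0.97 / 6.137 = 0.15806
r/H <= 0.18, so dT = 16.9*Q^(2/3)/H^(5/3)
Q^(2/3) = 284.47
H^(5/3) = 20.571
dT = 16.9 * 284.47 / 20.571 = 233.70 K

233.70 K


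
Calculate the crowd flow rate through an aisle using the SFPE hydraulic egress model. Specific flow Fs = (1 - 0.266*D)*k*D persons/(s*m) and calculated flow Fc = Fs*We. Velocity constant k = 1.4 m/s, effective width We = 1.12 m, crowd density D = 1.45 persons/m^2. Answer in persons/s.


1 - 0.266*D = 1 - 0.266*1.45 = 0.61430
Fs = 0.61430 * 1.4 * 1.45 = 1.2470 persons/(s*m)
Fc = 1.2470 * 1.12 = 1.3967 persons/s

1.3967 persons/s


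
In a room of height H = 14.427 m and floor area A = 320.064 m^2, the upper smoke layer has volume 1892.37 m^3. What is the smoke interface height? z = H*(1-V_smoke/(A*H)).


V/(A*H) = 0.40982
1 - 0.40982 = 0.59018
z = 14.427 * 0.59018 = 8.5145 m

8.5145 m


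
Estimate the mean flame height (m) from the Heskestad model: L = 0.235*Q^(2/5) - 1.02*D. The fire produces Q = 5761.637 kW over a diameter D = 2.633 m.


Q^(2/5) = 31.931
0.235 * Q^(2/5) = 7.5039
1.02 * D = 2.6857
L = 4.8182 m

4.8182 m


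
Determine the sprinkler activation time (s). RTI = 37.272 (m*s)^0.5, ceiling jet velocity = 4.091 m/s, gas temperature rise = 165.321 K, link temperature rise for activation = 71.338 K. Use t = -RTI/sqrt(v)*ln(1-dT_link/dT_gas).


dT_link/dT_gas = 0.43151
ln(1 - 0.43151) = -0.56478
t = -37.272 / sqrt(4.091) * -0.56478 = 10.407 s

10.407 s


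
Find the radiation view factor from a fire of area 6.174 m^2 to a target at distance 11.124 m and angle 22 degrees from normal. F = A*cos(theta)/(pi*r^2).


cos(22 deg) = 0.92718
pi*r^2 = 388.75
F = 6.174 * 0.92718 / 388.75 = 0.014725

0.014725


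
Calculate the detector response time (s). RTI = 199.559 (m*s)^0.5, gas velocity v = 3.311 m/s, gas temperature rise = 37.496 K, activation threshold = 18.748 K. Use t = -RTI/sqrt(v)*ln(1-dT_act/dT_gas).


dT_act/dT_gas = 0.5
ln(1 - 0.5) = -0.69315
t = -199.559 / sqrt(3.311) * -0.69315 = 76.018 s

76.018 s


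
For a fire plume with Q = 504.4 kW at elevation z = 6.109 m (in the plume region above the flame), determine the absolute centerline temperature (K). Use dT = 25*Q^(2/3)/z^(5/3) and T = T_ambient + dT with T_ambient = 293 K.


Q^(2/3) = 63.365
z^(5/3) = 20.415
dT = 25 * 63.365 / 20.415 = 77.596 K
T = 293 + 77.596 = 370.60 K

370.60 K


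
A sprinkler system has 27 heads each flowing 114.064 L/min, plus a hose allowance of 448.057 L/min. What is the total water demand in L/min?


Sprinkler demand = 27 * 114.064 = 3079.728 L/min
Total = 3079.728 + 448.057 = 3527.785 L/min

3527.785 L/min
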